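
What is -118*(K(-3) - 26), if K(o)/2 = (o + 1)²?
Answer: 2124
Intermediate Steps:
K(o) = 2*(1 + o)² (K(o) = 2*(o + 1)² = 2*(1 + o)²)
-118*(K(-3) - 26) = -118*(2*(1 - 3)² - 26) = -118*(2*(-2)² - 26) = -118*(2*4 - 26) = -118*(8 - 26) = -118*(-18) = 2124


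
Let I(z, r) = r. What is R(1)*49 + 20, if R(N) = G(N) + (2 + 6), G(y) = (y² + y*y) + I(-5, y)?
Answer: 559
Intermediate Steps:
G(y) = y + 2*y² (G(y) = (y² + y*y) + y = (y² + y²) + y = 2*y² + y = y + 2*y²)
R(N) = 8 + N*(1 + 2*N) (R(N) = N*(1 + 2*N) + (2 + 6) = N*(1 + 2*N) + 8 = 8 + N*(1 + 2*N))
R(1)*49 + 20 = (8 + 1 + 2*1²)*49 + 20 = (8 + 1 + 2*1)*49 + 20 = (8 + 1 + 2)*49 + 20 = 11*49 + 20 = 539 + 20 = 559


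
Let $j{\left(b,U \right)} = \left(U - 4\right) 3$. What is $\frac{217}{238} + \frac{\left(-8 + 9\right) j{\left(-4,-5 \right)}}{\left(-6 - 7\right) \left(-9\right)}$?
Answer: $\frac{301}{442} \approx 0.681$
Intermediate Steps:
$j{\left(b,U \right)} = -12 + 3 U$ ($j{\left(b,U \right)} = \left(-4 + U\right) 3 = -12 + 3 U$)
$\frac{217}{238} + \frac{\left(-8 + 9\right) j{\left(-4,-5 \right)}}{\left(-6 - 7\right) \left(-9\right)} = \frac{217}{238} + \frac{\left(-8 + 9\right) \left(-12 + 3 \left(-5\right)\right)}{\left(-6 - 7\right) \left(-9\right)} = 217 \cdot \frac{1}{238} + \frac{1 \left(-12 - 15\right)}{\left(-13\right) \left(-9\right)} = \frac{31}{34} + \frac{1 \left(-27\right)}{117} = \frac{31}{34} - \frac{3}{13} = \frac{301}{442}$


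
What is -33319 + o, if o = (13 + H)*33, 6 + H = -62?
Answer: -35134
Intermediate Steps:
H = -68 (H = -6 - 62 = -68)
o = -1815 (o = (13 - 68)*33 = -55*33 = -1815)
-33319 + o = -33319 - 1815 = -35134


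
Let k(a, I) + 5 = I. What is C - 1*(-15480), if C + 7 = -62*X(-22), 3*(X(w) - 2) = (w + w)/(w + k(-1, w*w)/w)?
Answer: 44283245/2889 ≈ 15328.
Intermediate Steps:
k(a, I) = -5 + I
X(w) = 2 + 2*w/(3*(w + (-5 + w²)/w)) (X(w) = 2 + ((w + w)/(w + (-5 + w*w)/w))/3 = 2 + ((2*w)/(w + (-5 + w²)/w))/3 = 2 + (2*w/(w + (-5 + w²)/w))/3 = 2 + 2*w/(3*(w + (-5 + w²)/w)))
C = -438475/2889 (C = -7 - 124*(-15 + 7*(-22)²)/(3*(-5 + 2*(-22)²)) = -7 - 124*(-15 + 7*484)/(3*(-5 + 2*484)) = -7 - 124*(-15 + 3388)/(3*(-5 + 968)) = -7 - 124*3373/(3*963) = -7 - 62*6746/2889 = -7 - 418252/2889 = -438475/2889 ≈ -151.77)
C - 1*(-15480) = -438475/2889 - 1*(-15480) = -438475/2889 + 15480 = 44283245/2889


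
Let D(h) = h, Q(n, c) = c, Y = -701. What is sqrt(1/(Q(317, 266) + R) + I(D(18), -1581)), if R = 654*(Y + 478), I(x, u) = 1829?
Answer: 7*sqrt(197759427718)/72788 ≈ 42.767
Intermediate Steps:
R = -145842 (R = 654*(-701 + 478) = 654*(-223) = -145842)
sqrt(1/(Q(317, 266) + R) + I(D(18), -1581)) = sqrt(1/(266 - 145842) + 1829) = sqrt(1/(-145576) + 1829) = sqrt(-1/145576 + 1829) = sqrt(266258503/145576) = 7*sqrt(197759427718)/72788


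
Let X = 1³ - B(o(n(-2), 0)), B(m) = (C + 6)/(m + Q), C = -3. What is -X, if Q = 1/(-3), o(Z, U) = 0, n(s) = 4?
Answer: -10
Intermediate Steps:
Q = -⅓ ≈ -0.33333
B(m) = 3/(-⅓ + m) (B(m) = (-3 + 6)/(m - ⅓) = 3/(-⅓ + m))
X = 10 (X = 1³ - 9/(-1 + 3*0) = 1 - 9/(-1 + 0) = 1 - 9/(-1) = 1 - 9*(-1) = 1 - 1*(-9) = 1 + 9 = 10)
-X = -1*10 = -10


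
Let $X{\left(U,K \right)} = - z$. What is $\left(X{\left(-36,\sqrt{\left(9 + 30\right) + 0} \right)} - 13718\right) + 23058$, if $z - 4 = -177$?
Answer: $9513$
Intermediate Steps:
$z = -173$ ($z = 4 - 177 = -173$)
$X{\left(U,K \right)} = 173$ ($X{\left(U,K \right)} = \left(-1\right) \left(-173\right) = 173$)
$\left(X{\left(-36,\sqrt{\left(9 + 30\right) + 0} \right)} - 13718\right) + 23058 = \left(173 - 13718\right) + 23058 = -13545 + 23058 = 9513$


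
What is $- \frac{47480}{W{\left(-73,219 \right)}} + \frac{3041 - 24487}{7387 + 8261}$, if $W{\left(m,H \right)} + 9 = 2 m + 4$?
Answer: $\frac{369864347}{1181424} \approx 313.07$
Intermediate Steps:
$W{\left(m,H \right)} = -5 + 2 m$ ($W{\left(m,H \right)} = -9 + \left(2 m + 4\right) = -9 + \left(4 + 2 m\right) = -5 + 2 m$)
$- \frac{47480}{W{\left(-73,219 \right)}} + \frac{3041 - 24487}{7387 + 8261} = - \frac{47480}{-5 + 2 \left(-73\right)} + \frac{3041 - 24487}{7387 + 8261} = - \frac{47480}{-5 - 146} - \frac{21446}{15648} = - \frac{47480}{-151} - \frac{10723}{7824} = \left(-47480\right) \left(- \frac{1}{151}\right) - \frac{10723}{7824} = \frac{47480}{151} - \frac{10723}{7824} = \frac{369864347}{1181424}$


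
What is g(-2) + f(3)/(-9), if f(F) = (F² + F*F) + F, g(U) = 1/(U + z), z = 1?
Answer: -10/3 ≈ -3.3333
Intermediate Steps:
g(U) = 1/(1 + U) (g(U) = 1/(U + 1) = 1/(1 + U))
f(F) = F + 2*F² (f(F) = (F² + F²) + F = 2*F² + F = F + 2*F²)
g(-2) + f(3)/(-9) = 1/(1 - 2) + (3*(1 + 2*3))/(-9) = 1/(-1) - (1 + 6)/3 = -1 - 7/3 = -10/3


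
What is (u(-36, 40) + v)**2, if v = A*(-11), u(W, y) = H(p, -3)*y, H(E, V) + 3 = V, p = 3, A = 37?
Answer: 418609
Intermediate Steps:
H(E, V) = -3 + V
u(W, y) = -6*y (u(W, y) = (-3 - 3)*y = -6*y)
v = -407 (v = 37*(-11) = -407)
(u(-36, 40) + v)**2 = (-6*40 - 407)**2 = (-240 - 407)**2 = (-647)**2 = 418609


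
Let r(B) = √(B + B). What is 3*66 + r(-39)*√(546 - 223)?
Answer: 198 + I*√25194 ≈ 198.0 + 158.73*I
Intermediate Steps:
r(B) = √2*√B (r(B) = √(2*B) = √2*√B)
3*66 + r(-39)*√(546 - 223) = 3*66 + (√2*√(-39))*√(546 - 223) = 198 + (√2*(I*√39))*√323 = 198 + (I*√78)*√323 = 198 + I*√25194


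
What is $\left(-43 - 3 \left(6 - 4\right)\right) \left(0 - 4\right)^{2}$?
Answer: $-784$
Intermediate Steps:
$\left(-43 - 3 \left(6 - 4\right)\right) \left(0 - 4\right)^{2} = \left(-43 - 6\right) \left(-4\right)^{2} = \left(-43 - 6\right) 16 = \left(-49\right) 16 = -784$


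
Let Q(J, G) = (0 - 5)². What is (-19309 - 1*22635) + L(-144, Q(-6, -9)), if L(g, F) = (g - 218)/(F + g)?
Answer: -4990974/119 ≈ -41941.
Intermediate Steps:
Q(J, G) = 25 (Q(J, G) = (-5)² = 25)
L(g, F) = (-218 + g)/(F + g)
(-19309 - 1*22635) + L(-144, Q(-6, -9)) = (-19309 - 1*22635) + (-218 - 144)/(25 - 144) = (-19309 - 22635) - 362/(-119) = -41944 - 1/119*(-362) = -41944 + 362/119 = -4990974/119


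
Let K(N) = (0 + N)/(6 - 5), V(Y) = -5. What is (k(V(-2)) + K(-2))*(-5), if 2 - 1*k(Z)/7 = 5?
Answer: 115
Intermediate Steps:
k(Z) = -21 (k(Z) = 14 - 7*5 = 14 - 35 = -21)
K(N) = N (K(N) = N/1 = N*1 = N)
(k(V(-2)) + K(-2))*(-5) = (-21 - 2)*(-5) = -23*(-5) = 115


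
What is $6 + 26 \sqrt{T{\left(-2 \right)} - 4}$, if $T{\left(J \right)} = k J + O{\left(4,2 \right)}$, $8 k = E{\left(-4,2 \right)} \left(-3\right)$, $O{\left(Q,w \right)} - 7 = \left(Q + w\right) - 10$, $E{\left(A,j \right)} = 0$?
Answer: $6 + 26 i \approx 6.0 + 26.0 i$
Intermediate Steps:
$O{\left(Q,w \right)} = -3 + Q + w$ ($O{\left(Q,w \right)} = 7 - \left(10 - Q - w\right) = 7 + \left(-10 + Q + w\right) = -3 + Q + w$)
$k = 0$ ($k = \frac{0 \left(-3\right)}{8} = \frac{1}{8} \cdot 0 = 0$)
$T{\left(J \right)} = 3$ ($T{\left(J \right)} = 0 J + \left(-3 + 4 + 2\right) = 0 + 3 = 3$)
$6 + 26 \sqrt{T{\left(-2 \right)} - 4} = 6 + 26 \sqrt{3 - 4} = 6 + 26 \sqrt{-1} = 6 + 26 i$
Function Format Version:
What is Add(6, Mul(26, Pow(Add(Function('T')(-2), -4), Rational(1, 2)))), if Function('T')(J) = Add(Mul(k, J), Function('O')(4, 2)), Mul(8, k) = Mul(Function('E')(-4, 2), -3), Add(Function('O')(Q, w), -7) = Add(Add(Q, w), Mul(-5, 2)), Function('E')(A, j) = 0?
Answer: Add(6, Mul(26, I)) ≈ Add(6.0000, Mul(26.000, I))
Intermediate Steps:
Function('O')(Q, w) = Add(-3, Q, w) (Function('O')(Q, w) = Add(7, Add(Add(Q, w), Mul(-5, 2))) = Add(7, Add(Add(Q, w), -10)) = Add(7, Add(-10, Q, w)) = Add(-3, Q, w))
k = 0 (k = Mul(Rational(1, 8), Mul(0, -3)) = Mul(Rational(1, 8), 0) = 0)
Function('T')(J) = 3 (Function('T')(J) = Add(Mul(0, J), Add(-3, 4, 2)) = Add(0, 3) = 3)
Add(6, Mul(26, Pow(Add(Function('T')(-2), -4), Rational(1, 2)))) = Add(6, Mul(26, Pow(Add(3, -4), Rational(1, 2)))) = Add(6, Mul(26, Pow(-1, Rational(1, 2)))) = Add(6, Mul(26, I))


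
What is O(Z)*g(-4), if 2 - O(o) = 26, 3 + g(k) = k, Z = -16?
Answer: 168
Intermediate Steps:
g(k) = -3 + k
O(o) = -24 (O(o) = 2 - 1*26 = 2 - 26 = -24)
O(Z)*g(-4) = -24*(-3 - 4) = -24*(-7) = 168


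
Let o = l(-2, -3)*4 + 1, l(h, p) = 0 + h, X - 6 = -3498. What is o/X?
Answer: 7/3492 ≈ 0.0020046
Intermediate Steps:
X = -3492 (X = 6 - 3498 = -3492)
l(h, p) = h
o = -7 (o = -2*4 + 1 = -8 + 1 = -7)
o/X = -7/(-3492) = -7*(-1/3492) = 7/3492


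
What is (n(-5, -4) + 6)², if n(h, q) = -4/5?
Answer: 676/25 ≈ 27.040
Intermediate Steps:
n(h, q) = -⅘ (n(h, q) = -4*⅕ = -⅘)
(n(-5, -4) + 6)² = (-⅘ + 6)² = (26/5)² = 676/25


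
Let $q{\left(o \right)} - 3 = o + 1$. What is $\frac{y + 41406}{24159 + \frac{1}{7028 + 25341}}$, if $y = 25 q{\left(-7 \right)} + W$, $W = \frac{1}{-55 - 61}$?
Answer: $\frac{155189771755}{90712309952} \approx 1.7108$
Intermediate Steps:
$q{\left(o \right)} = 4 + o$ ($q{\left(o \right)} = 3 + \left(o + 1\right) = 3 + \left(1 + o\right) = 4 + o$)
$W = - \frac{1}{116}$ ($W = \frac{1}{-116} = - \frac{1}{116} \approx -0.0086207$)
$y = - \frac{8701}{116}$ ($y = 25 \left(4 - 7\right) - \frac{1}{116} = 25 \left(-3\right) - \frac{1}{116} = -75 - \frac{1}{116} = - \frac{8701}{116} \approx -75.009$)
$\frac{y + 41406}{24159 + \frac{1}{7028 + 25341}} = \frac{- \frac{8701}{116} + 41406}{24159 + \frac{1}{7028 + 25341}} = \frac{4794395}{116 \left(24159 + \frac{1}{32369}\right)} = \frac{4794395}{116 \cdot \frac{782002672}{32369}} = \frac{4794395}{116} \cdot \frac{32369}{782002672} = \frac{155189771755}{90712309952}$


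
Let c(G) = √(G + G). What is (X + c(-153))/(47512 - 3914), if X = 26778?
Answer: 13389/21799 + 3*I*√34/43598 ≈ 0.6142 + 0.00040123*I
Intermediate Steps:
c(G) = √2*√G (c(G) = √(2*G) = √2*√G)
(X + c(-153))/(47512 - 3914) = (26778 + √2*√(-153))/(47512 - 3914) = (26778 + √2*(3*I*√17))/43598 = (26778 + 3*I*√34)*(1/43598) = 13389/21799 + 3*I*√34/43598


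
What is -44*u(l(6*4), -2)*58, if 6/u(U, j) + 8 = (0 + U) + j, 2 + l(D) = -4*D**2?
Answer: 1276/193 ≈ 6.6114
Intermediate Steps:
l(D) = -2 - 4*D**2
u(U, j) = 6/(-8 + U + j) (u(U, j) = 6/(-8 + ((0 + U) + j)) = 6/(-8 + (U + j)) = 6/(-8 + U + j))
-44*u(l(6*4), -2)*58 = -264/(-8 + (-2 - 4*(6*4)**2) - 2)*58 = -264/(-8 + (-2 - 4*24**2) - 2)*58 = -264/(-8 + (-2 - 4*576) - 2)*58 = -264/(-8 + (-2 - 2304) - 2)*58 = -264/(-8 - 2306 - 2)*58 = -264/(-2316)*58 = -264*(-1)/2316*58 = -44*(-1/386)*58 = (22/193)*58 = 1276/193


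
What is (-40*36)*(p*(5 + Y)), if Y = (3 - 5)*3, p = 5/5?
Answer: 1440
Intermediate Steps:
p = 1 (p = 5*(⅕) = 1)
Y = -6 (Y = -2*3 = -6)
(-40*36)*(p*(5 + Y)) = (-40*36)*(1*(5 - 6)) = -1440*(-1) = 1440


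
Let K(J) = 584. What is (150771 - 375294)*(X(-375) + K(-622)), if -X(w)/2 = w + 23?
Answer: -289185624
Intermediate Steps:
X(w) = -46 - 2*w (X(w) = -2*(w + 23) = -2*(23 + w) = -46 - 2*w)
(150771 - 375294)*(X(-375) + K(-622)) = (150771 - 375294)*((-46 - 2*(-375)) + 584) = -224523*((-46 + 750) + 584) = -224523*(704 + 584) = -224523*1288 = -289185624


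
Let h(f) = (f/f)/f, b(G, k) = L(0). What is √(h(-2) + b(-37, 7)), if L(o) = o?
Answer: I*√2/2 ≈ 0.70711*I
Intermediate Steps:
b(G, k) = 0
h(f) = 1/f
√(h(-2) + b(-37, 7)) = √(1/(-2) + 0) = √(-½ + 0) = √(-½) = I*√2/2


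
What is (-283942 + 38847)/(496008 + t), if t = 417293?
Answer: -245095/913301 ≈ -0.26836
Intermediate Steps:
(-283942 + 38847)/(496008 + t) = (-283942 + 38847)/(496008 + 417293) = -245095/913301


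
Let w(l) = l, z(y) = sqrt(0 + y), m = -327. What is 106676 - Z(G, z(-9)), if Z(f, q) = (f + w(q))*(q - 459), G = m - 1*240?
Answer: -153568 + 3078*I ≈ -1.5357e+5 + 3078.0*I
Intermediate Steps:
z(y) = sqrt(y)
G = -567 (G = -327 - 1*240 = -327 - 240 = -567)
Z(f, q) = (-459 + q)*(f + q) (Z(f, q) = (f + q)*(q - 459) = (f + q)*(-459 + q) = (-459 + q)*(f + q))
106676 - Z(G, z(-9)) = 106676 - ((sqrt(-9))**2 - 459*(-567) - 1377*I - 1701*I) = 106676 - ((3*I)**2 + 260253 - 1377*I - 1701*I) = 106676 - (-9 + 260253 - 1377*I - 1701*I) = 106676 - (260244 - 3078*I) = 106676 + (-260244 + 3078*I) = -153568 + 3078*I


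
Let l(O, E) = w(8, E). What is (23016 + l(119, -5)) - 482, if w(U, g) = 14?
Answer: 22548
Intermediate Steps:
l(O, E) = 14
(23016 + l(119, -5)) - 482 = (23016 + 14) - 482 = 23030 - 482 = 22548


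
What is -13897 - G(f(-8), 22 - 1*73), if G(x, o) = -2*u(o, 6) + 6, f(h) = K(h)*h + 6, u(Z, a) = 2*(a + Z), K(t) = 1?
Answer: -14083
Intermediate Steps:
u(Z, a) = 2*Z + 2*a (u(Z, a) = 2*(Z + a) = 2*Z + 2*a)
f(h) = 6 + h (f(h) = 1*h + 6 = h + 6 = 6 + h)
G(x, o) = -18 - 4*o (G(x, o) = -2*(2*o + 2*6) + 6 = -2*(2*o + 12) + 6 = -2*(12 + 2*o) + 6 = (-24 - 4*o) + 6 = -18 - 4*o)
-13897 - G(f(-8), 22 - 1*73) = -13897 - (-18 - 4*(22 - 1*73)) = -13897 - (-18 - 4*(22 - 73)) = -13897 - (-18 - 4*(-51)) = -13897 - (-18 + 204) = -13897 - 1*186 = -13897 - 186 = -14083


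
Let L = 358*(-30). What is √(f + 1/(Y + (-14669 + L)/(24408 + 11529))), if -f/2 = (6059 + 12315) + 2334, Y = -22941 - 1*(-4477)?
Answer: I*√18236296095084278648713/663566177 ≈ 203.51*I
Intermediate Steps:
Y = -18464 (Y = -22941 + 4477 = -18464)
L = -10740
f = -41416 (f = -2*((6059 + 12315) + 2334) = -2*(18374 + 2334) = -2*20708 = -41416)
√(f + 1/(Y + (-14669 + L)/(24408 + 11529))) = √(-41416 + 1/(-18464 + (-14669 - 10740)/(24408 + 11529))) = √(-41416 + 1/(-18464 - 25409/35937)) = √(-41416 + 1/(-663566177/35937)) = √(-41416 - 35937/663566177) = √(-27482256822569/663566177) = I*√18236296095084278648713/663566177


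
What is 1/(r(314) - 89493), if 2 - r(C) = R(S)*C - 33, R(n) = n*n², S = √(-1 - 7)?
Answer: -44729/4026607458 - 1256*I*√2/2013303729 ≈ -1.1108e-5 - 8.8226e-7*I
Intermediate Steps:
S = 2*I*√2 (S = √(-8) = 2*I*√2 ≈ 2.8284*I)
R(n) = n³
r(C) = 35 + 16*I*C*√2 (r(C) = 2 - ((2*I*√2)³*C - 33) = 2 - ((-16*I*√2)*C - 33) = 2 - (-16*I*C*√2 - 33) = 2 - (-33 - 16*I*C*√2) = 2 + (33 + 16*I*C*√2) = 35 + 16*I*C*√2)
1/(r(314) - 89493) = 1/((35 + 16*I*314*√2) - 89493) = 1/((35 + 5024*I*√2) - 89493) = 1/(-89458 + 5024*I*√2)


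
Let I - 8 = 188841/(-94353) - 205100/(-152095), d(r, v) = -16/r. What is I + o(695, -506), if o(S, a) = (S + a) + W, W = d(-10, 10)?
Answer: 946887689352/4783539845 ≈ 197.95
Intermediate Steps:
W = 8/5 (W = -16/(-10) = -16*(-⅒) = 8/5 ≈ 1.6000)
o(S, a) = 8/5 + S + a (o(S, a) = (S + a) + 8/5 = 8/5 + S + a)
I = 7028998979/956707969 (I = 8 + (188841/(-94353) - 205100/(-152095)) = 8 + (188841*(-1/94353) - 205100*(-1/152095)) = 8 + (-62947/31451 + 41020/30419) = 8 - 624664773/956707969 = 7028998979/956707969 ≈ 7.3471)
I + o(695, -506) = 7028998979/956707969 + (8/5 + 695 - 506) = 7028998979/956707969 + 953/5 = 946887689352/4783539845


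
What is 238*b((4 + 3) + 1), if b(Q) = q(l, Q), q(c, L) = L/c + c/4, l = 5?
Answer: 6783/10 ≈ 678.30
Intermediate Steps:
q(c, L) = c/4 + L/c (q(c, L) = L/c + c*(¼) = L/c + c/4 = c/4 + L/c)
b(Q) = 5/4 + Q/5 (b(Q) = (¼)*5 + Q/5 = 5/4 + Q*(⅕) = 5/4 + Q/5)
238*b((4 + 3) + 1) = 238*(5/4 + ((4 + 3) + 1)/5) = 238*(5/4 + (7 + 1)/5) = 238*(5/4 + (⅕)*8) = 238*(5/4 + 8/5) = 238*(57/20) = 6783/10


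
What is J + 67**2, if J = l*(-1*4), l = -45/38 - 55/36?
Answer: 769474/171 ≈ 4499.8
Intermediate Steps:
l = -1855/684 (l = -45*1/38 - 55*1/36 = -45/38 - 55/36 = -1855/684 ≈ -2.7120)
J = 1855/171 (J = -(-1855)*4/684 = -1855/684*(-4) = 1855/171 ≈ 10.848)
J + 67**2 = 1855/171 + 67**2 = 1855/171 + 4489 = 769474/171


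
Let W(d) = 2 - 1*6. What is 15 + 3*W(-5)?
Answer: 3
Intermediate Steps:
W(d) = -4 (W(d) = 2 - 6 = -4)
15 + 3*W(-5) = 15 + 3*(-4) = 15 - 12 = 3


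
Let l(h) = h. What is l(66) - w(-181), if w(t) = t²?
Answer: -32695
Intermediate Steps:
l(66) - w(-181) = 66 - 1*(-181)² = 66 - 1*32761 = 66 - 32761 = -32695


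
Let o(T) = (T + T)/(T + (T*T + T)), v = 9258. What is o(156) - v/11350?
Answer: -360016/448325 ≈ -0.80302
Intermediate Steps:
o(T) = 2*T/(T² + 2*T) (o(T) = (2*T)/(T + (T² + T)) = (2*T)/(T + (T + T²)) = (2*T)/(T² + 2*T) = 2*T/(T² + 2*T))
o(156) - v/11350 = 2/(2 + 156) - 9258/11350 = 2/158 - 9258/11350 = 2*(1/158) - 1*4629/5675 = 1/79 - 4629/5675 = -360016/448325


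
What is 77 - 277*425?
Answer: -117648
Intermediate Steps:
77 - 277*425 = 77 - 117725 = -117648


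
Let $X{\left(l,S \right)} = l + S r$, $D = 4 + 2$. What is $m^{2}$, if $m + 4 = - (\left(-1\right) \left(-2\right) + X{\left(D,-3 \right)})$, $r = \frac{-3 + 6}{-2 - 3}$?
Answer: $\frac{4761}{25} \approx 190.44$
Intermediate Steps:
$r = - \frac{3}{5}$ ($r = \frac{3}{-5} = 3 \left(- \frac{1}{5}\right) = - \frac{3}{5} \approx -0.6$)
$D = 6$
$X{\left(l,S \right)} = l - \frac{3 S}{5}$ ($X{\left(l,S \right)} = l + S \left(- \frac{3}{5}\right) = l - \frac{3 S}{5}$)
$m = - \frac{69}{5}$ ($m = -4 - \left(\left(-1\right) \left(-2\right) + \left(6 - - \frac{9}{5}\right)\right) = -4 - \left(2 + \left(6 + \frac{9}{5}\right)\right) = -4 - \left(2 + \frac{39}{5}\right) = -4 - \frac{49}{5} = - \frac{69}{5} \approx -13.8$)
$m^{2} = \left(- \frac{69}{5}\right)^{2} = \frac{4761}{25}$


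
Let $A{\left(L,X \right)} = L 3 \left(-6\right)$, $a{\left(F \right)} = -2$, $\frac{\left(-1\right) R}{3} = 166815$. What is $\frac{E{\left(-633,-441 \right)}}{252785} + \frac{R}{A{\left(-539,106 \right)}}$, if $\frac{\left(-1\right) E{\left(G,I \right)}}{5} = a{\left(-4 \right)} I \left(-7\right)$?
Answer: $- \frac{254960583}{4954586} \approx -51.46$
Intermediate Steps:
$R = -500445$ ($R = \left(-3\right) 166815 = -500445$)
$A{\left(L,X \right)} = - 18 L$ ($A{\left(L,X \right)} = 3 L \left(-6\right) = - 18 L$)
$E{\left(G,I \right)} = - 70 I$ ($E{\left(G,I \right)} = - 5 - 2 I \left(-7\right) = - 5 \cdot 14 I = - 70 I$)
$\frac{E{\left(-633,-441 \right)}}{252785} + \frac{R}{A{\left(-539,106 \right)}} = \frac{\left(-70\right) \left(-441\right)}{252785} - \frac{500445}{\left(-18\right) \left(-539\right)} = 30870 \cdot \frac{1}{252785} - \frac{500445}{9702} = \frac{6174}{50557} - \frac{5055}{98} = - \frac{254960583}{4954586}$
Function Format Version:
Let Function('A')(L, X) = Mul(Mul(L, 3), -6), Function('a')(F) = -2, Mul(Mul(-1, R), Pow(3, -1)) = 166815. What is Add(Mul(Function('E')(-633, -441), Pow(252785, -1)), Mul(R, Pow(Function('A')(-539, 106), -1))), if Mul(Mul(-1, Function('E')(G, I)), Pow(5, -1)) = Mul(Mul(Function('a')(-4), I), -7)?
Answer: Rational(-254960583, 4954586) ≈ -51.460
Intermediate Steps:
R = -500445 (R = Mul(-3, 166815) = -500445)
Function('A')(L, X) = Mul(-18, L) (Function('A')(L, X) = Mul(Mul(3, L), -6) = Mul(-18, L))
Function('E')(G, I) = Mul(-70, I) (Function('E')(G, I) = Mul(-5, Mul(Mul(-2, I), -7)) = Mul(-5, Mul(14, I)) = Mul(-70, I))
Add(Mul(Function('E')(-633, -441), Pow(252785, -1)), Mul(R, Pow(Function('A')(-539, 106), -1))) = Add(Mul(Mul(-70, -441), Pow(252785, -1)), Mul(-500445, Pow(Mul(-18, -539), -1))) = Add(Mul(30870, Rational(1, 252785)), Mul(-500445, Pow(9702, -1))) = Add(Rational(6174, 50557), Mul(-500445, Rational(1, 9702))) = Add(Rational(6174, 50557), Rational(-5055, 98)) = Rational(-254960583, 4954586)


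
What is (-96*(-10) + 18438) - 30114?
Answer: -10716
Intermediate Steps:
(-96*(-10) + 18438) - 30114 = (960 + 18438) - 30114 = 19398 - 30114 = -10716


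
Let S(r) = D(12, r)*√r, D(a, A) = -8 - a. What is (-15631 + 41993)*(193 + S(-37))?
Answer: 5087866 - 527240*I*√37 ≈ 5.0879e+6 - 3.2071e+6*I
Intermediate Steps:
S(r) = -20*√r (S(r) = (-8 - 1*12)*√r = (-8 - 12)*√r = -20*√r)
(-15631 + 41993)*(193 + S(-37)) = (-15631 + 41993)*(193 - 20*I*√37) = 26362*(193 - 20*I*√37) = 5087866 - 527240*I*√37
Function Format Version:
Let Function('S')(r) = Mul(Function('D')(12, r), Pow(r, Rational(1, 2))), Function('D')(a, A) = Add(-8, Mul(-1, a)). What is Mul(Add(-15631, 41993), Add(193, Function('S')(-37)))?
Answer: Add(5087866, Mul(-527240, I, Pow(37, Rational(1, 2)))) ≈ Add(5.0879e+6, Mul(-3.2071e+6, I))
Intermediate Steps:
Function('S')(r) = Mul(-20, Pow(r, Rational(1, 2))) (Function('S')(r) = Mul(Add(-8, Mul(-1, 12)), Pow(r, Rational(1, 2))) = Mul(Add(-8, -12), Pow(r, Rational(1, 2))) = Mul(-20, Pow(r, Rational(1, 2))))
Mul(Add(-15631, 41993), Add(193, Function('S')(-37))) = Mul(Add(-15631, 41993), Add(193, Mul(-20, Pow(-37, Rational(1, 2))))) = Mul(26362, Add(193, Mul(-20, Mul(I, Pow(37, Rational(1, 2)))))) = Mul(26362, Add(193, Mul(-20, I, Pow(37, Rational(1, 2))))) = Add(5087866, Mul(-527240, I, Pow(37, Rational(1, 2))))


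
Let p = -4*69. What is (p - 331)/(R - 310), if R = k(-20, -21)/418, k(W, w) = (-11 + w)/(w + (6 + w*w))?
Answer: 27021819/13800278 ≈ 1.9581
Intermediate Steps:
k(W, w) = (-11 + w)/(6 + w + w²) (k(W, w) = (-11 + w)/(w + (6 + w²)) = (-11 + w)/(6 + w + w²))
p = -276
R = -8/44517 (R = ((-11 - 21)/(6 - 21 + (-21)²))/418 = (-32/(6 - 21 + 441))*(1/418) = (-32/426)*(1/418) = ((1/426)*(-32))*(1/418) = -16/213*1/418 = -8/44517 ≈ -0.00017971)
(p - 331)/(R - 310) = (-276 - 331)/(-8/44517 - 310) = -607/(-13800278/44517) = -607*(-44517/13800278) = 27021819/13800278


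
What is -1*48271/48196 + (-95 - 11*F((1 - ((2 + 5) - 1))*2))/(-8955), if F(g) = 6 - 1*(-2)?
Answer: -141148979/143865060 ≈ -0.98112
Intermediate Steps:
F(g) = 8 (F(g) = 6 + 2 = 8)
-1*48271/48196 + (-95 - 11*F((1 - ((2 + 5) - 1))*2))/(-8955) = -1*48271/48196 + (-95 - 11*8)/(-8955) = -48271*1/48196 + (-95 - 88)*(-1/8955) = -48271/48196 - 183*(-1/8955) = -48271/48196 + 61/2985 = -141148979/143865060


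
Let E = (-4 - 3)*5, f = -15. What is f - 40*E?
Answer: 1385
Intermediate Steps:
E = -35 (E = -7*5 = -35)
f - 40*E = -15 - 40*(-35) = -15 + 1400 = 1385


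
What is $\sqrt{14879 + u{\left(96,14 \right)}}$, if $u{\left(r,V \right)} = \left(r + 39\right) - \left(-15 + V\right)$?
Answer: $\sqrt{15015} \approx 122.54$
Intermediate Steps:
$u{\left(r,V \right)} = 54 + r - V$ ($u{\left(r,V \right)} = \left(39 + r\right) - \left(-15 + V\right) = 54 + r - V$)
$\sqrt{14879 + u{\left(96,14 \right)}} = \sqrt{14879 + \left(54 + 96 - 14\right)} = \sqrt{14879 + 136} = \sqrt{15015}$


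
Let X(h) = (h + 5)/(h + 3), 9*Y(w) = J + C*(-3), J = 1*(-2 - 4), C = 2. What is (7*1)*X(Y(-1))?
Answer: 77/5 ≈ 15.400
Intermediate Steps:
J = -6 (J = 1*(-6) = -6)
Y(w) = -4/3 (Y(w) = (-6 + 2*(-3))/9 = (-6 - 6)/9 = (⅑)*(-12) = -4/3)
X(h) = (5 + h)/(3 + h)
(7*1)*X(Y(-1)) = (7*1)*((5 - 4/3)/(3 - 4/3)) = 7*((11/3)/(5/3)) = 7*((⅗)*(11/3)) = 7*(11/5) = 77/5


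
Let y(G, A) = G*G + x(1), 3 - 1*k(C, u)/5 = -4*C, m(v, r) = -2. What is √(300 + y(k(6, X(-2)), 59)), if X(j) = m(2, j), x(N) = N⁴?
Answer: √18526 ≈ 136.11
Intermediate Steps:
X(j) = -2
k(C, u) = 15 + 20*C (k(C, u) = 15 - (-20)*C = 15 + 20*C)
y(G, A) = 1 + G² (y(G, A) = G*G + 1⁴ = G² + 1 = 1 + G²)
√(300 + y(k(6, X(-2)), 59)) = √(300 + (1 + (15 + 20*6)²)) = √(300 + (1 + (15 + 120)²)) = √(300 + (1 + 135²)) = √(300 + (1 + 18225)) = √(300 + 18226) = √18526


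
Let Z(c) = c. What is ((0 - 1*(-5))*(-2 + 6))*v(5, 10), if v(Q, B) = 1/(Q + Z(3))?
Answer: 5/2 ≈ 2.5000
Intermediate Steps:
v(Q, B) = 1/(3 + Q) (v(Q, B) = 1/(Q + 3) = 1/(3 + Q))
((0 - 1*(-5))*(-2 + 6))*v(5, 10) = ((0 - 1*(-5))*(-2 + 6))/(3 + 5) = ((0 + 5)*4)/8 = (5*4)*(⅛) = 20*(⅛) = 5/2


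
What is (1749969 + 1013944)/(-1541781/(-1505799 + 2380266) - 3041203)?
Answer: -268550078819/295492578398 ≈ -0.90882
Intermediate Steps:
(1749969 + 1013944)/(-1541781/(-1505799 + 2380266) - 3041203) = 2763913/(-1541781/874467 - 3041203) = 2763913/(-1541781*1/874467 - 3041203) = 2763913/(-171309/97163 - 3041203) = 2763913/(-295492578398/97163) = 2763913*(-97163/295492578398) = -268550078819/295492578398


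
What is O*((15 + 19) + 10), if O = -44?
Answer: -1936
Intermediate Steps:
O*((15 + 19) + 10) = -44*((15 + 19) + 10) = -44*(34 + 10) = -44*44 = -1936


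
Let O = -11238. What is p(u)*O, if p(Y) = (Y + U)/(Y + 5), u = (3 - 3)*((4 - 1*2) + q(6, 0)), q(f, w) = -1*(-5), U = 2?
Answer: -22476/5 ≈ -4495.2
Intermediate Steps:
q(f, w) = 5
u = 0 (u = (3 - 3)*((4 - 1*2) + 5) = 0*((4 - 2) + 5) = 0*(2 + 5) = 0*7 = 0)
p(Y) = (2 + Y)/(5 + Y) (p(Y) = (Y + 2)/(Y + 5) = (2 + Y)/(5 + Y))
p(u)*O = ((2 + 0)/(5 + 0))*(-11238) = (2/5)*(-11238) = ((⅕)*2)*(-11238) = (⅖)*(-11238) = -22476/5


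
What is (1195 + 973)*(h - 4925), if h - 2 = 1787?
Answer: -6798848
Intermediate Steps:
h = 1789 (h = 2 + 1787 = 1789)
(1195 + 973)*(h - 4925) = (1195 + 973)*(1789 - 4925) = 2168*(-3136) = -6798848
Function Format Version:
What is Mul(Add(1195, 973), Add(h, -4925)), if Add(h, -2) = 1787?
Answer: -6798848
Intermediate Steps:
h = 1789 (h = Add(2, 1787) = 1789)
Mul(Add(1195, 973), Add(h, -4925)) = Mul(Add(1195, 973), Add(1789, -4925)) = Mul(2168, -3136) = -6798848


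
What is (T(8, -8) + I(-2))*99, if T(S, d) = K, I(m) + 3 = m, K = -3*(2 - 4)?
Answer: 99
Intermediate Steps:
K = 6 (K = -3*(-2) = 6)
I(m) = -3 + m
T(S, d) = 6
(T(8, -8) + I(-2))*99 = (6 + (-3 - 2))*99 = (6 - 5)*99 = 1*99 = 99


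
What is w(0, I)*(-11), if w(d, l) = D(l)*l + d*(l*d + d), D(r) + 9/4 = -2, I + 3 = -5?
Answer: -374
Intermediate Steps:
I = -8 (I = -3 - 5 = -8)
D(r) = -17/4 (D(r) = -9/4 - 2 = -17/4)
w(d, l) = -17*l/4 + d*(d + d*l) (w(d, l) = -17*l/4 + d*(l*d + d) = -17*l/4 + d*(d*l + d) = -17*l/4 + d*(d + d*l))
w(0, I)*(-11) = (0² - 17/4*(-8) - 8*0²)*(-11) = (0 + 34 - 8*0)*(-11) = (0 + 34 + 0)*(-11) = 34*(-11) = -374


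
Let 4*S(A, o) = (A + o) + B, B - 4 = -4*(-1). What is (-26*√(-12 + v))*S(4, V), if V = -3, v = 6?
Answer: -117*I*√6/2 ≈ -143.3*I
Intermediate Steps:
B = 8 (B = 4 - 4*(-1) = 4 + 4 = 8)
S(A, o) = 2 + A/4 + o/4 (S(A, o) = ((A + o) + 8)/4 = (8 + A + o)/4 = 2 + A/4 + o/4)
(-26*√(-12 + v))*S(4, V) = (-26*√(-12 + 6))*(2 + (¼)*4 + (¼)*(-3)) = (-26*I*√6)*(2 + 1 - ¾) = -26*I*√6*(9/4) = -117*I*√6/2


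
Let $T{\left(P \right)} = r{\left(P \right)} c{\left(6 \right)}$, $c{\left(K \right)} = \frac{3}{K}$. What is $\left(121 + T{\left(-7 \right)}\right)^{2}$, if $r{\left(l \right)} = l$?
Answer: $\frac{55225}{4} \approx 13806.0$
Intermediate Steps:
$T{\left(P \right)} = \frac{P}{2}$ ($T{\left(P \right)} = P \frac{3}{6} = P 3 \cdot \frac{1}{6} = P \frac{1}{2} = \frac{P}{2}$)
$\left(121 + T{\left(-7 \right)}\right)^{2} = \left(121 + \frac{1}{2} \left(-7\right)\right)^{2} = \left(121 - \frac{7}{2}\right)^{2} = \left(\frac{235}{2}\right)^{2} = \frac{55225}{4}$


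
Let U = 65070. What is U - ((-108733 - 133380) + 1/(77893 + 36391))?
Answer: 35106101971/114284 ≈ 3.0718e+5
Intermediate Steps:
U - ((-108733 - 133380) + 1/(77893 + 36391)) = 65070 - ((-108733 - 133380) + 1/(77893 + 36391)) = 65070 - (-242113 + 1/114284) = 65070 - 1*(-27669642091/114284) = 65070 + 27669642091/114284 = 35106101971/114284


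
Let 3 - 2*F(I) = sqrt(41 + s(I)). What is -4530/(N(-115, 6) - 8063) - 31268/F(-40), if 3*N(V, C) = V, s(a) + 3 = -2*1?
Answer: 759957857/36456 ≈ 20846.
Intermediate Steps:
s(a) = -5 (s(a) = -3 - 2*1 = -3 - 2 = -5)
N(V, C) = V/3
F(I) = -3/2 (F(I) = 3/2 - sqrt(41 - 5)/2 = 3/2 - sqrt(36)/2 = 3/2 - 1/2*6 = 3/2 - 3 = -3/2)
-4530/(N(-115, 6) - 8063) - 31268/F(-40) = -4530/((1/3)*(-115) - 8063) - 31268/(-3/2) = -4530/(-115/3 - 8063) - 31268*(-2/3) = -4530/(-24304/3) + 62536/3 = -4530*(-3/24304) + 62536/3 = 6795/12152 + 62536/3 = 759957857/36456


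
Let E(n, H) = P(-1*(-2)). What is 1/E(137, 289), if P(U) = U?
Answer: ½ ≈ 0.50000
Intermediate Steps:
E(n, H) = 2 (E(n, H) = -1*(-2) = 2)
1/E(137, 289) = 1/2 = ½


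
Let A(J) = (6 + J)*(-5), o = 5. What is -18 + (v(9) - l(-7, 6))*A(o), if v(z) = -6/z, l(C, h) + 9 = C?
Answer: -2584/3 ≈ -861.33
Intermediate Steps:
l(C, h) = -9 + C
A(J) = -30 - 5*J
-18 + (v(9) - l(-7, 6))*A(o) = -18 + (-6/9 - (-9 - 7))*(-30 - 5*5) = -18 + (-6*⅑ - 1*(-16))*(-30 - 25) = -18 + (-⅔ + 16)*(-55) = -18 + (46/3)*(-55) = -18 - 2530/3 = -2584/3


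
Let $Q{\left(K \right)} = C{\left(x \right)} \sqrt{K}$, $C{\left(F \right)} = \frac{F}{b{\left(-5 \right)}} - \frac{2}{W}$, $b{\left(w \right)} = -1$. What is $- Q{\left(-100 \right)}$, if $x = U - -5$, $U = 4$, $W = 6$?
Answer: $\frac{280 i}{3} \approx 93.333 i$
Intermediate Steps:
$x = 9$ ($x = 4 - -5 = 4 + 5 = 9$)
$C{\left(F \right)} = - \frac{1}{3} - F$ ($C{\left(F \right)} = \frac{F}{-1} - \frac{2}{6} = F \left(-1\right) - \frac{1}{3} = - F - \frac{1}{3} = - \frac{1}{3} - F$)
$Q{\left(K \right)} = - \frac{28 \sqrt{K}}{3}$ ($Q{\left(K \right)} = \left(- \frac{1}{3} - 9\right) \sqrt{K} = - \frac{28 \sqrt{K}}{3}$)
$- Q{\left(-100 \right)} = - \frac{\left(-28\right) \sqrt{-100}}{3} = - \frac{\left(-28\right) 10 i}{3} = - \frac{\left(-280\right) i}{3} = \frac{280 i}{3}$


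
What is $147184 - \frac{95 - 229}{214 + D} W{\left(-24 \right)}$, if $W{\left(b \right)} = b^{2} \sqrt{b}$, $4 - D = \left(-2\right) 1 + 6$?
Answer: $147184 + \frac{77184 i \sqrt{6}}{107} \approx 1.4718 \cdot 10^{5} + 1766.9 i$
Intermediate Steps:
$D = 0$ ($D = 4 - \left(\left(-2\right) 1 + 6\right) = 4 - \left(-2 + 6\right) = 4 - 4 = 0$)
$W{\left(b \right)} = b^{\frac{5}{2}}$
$147184 - \frac{95 - 229}{214 + D} W{\left(-24 \right)} = 147184 - \frac{95 - 229}{214 + 0} \left(-24\right)^{\frac{5}{2}} = 147184 - - \frac{134}{214} \cdot 1152 i \sqrt{6} = 147184 - \left(-134\right) \frac{1}{214} \cdot 1152 i \sqrt{6} = 147184 - - \frac{67 \cdot 1152 i \sqrt{6}}{107} = 147184 - - \frac{77184 i \sqrt{6}}{107} = 147184 + \frac{77184 i \sqrt{6}}{107}$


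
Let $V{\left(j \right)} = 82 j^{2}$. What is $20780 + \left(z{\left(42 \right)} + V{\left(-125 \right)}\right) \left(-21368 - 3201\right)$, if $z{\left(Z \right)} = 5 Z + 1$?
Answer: $-31484194529$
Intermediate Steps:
$z{\left(Z \right)} = 1 + 5 Z$
$20780 + \left(z{\left(42 \right)} + V{\left(-125 \right)}\right) \left(-21368 - 3201\right) = 20780 + \left(\left(1 + 5 \cdot 42\right) + 82 \left(-125\right)^{2}\right) \left(-21368 - 3201\right) = 20780 + \left(\left(1 + 210\right) + 82 \cdot 15625\right) \left(-24569\right) = 20780 + \left(211 + 1281250\right) \left(-24569\right) = 20780 + 1281461 \left(-24569\right) = 20780 - 31484215309 = -31484194529$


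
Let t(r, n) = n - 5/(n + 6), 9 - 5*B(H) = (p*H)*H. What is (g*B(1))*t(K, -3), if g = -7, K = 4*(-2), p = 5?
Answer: 392/15 ≈ 26.133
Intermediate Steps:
K = -8
B(H) = 9/5 - H**2 (B(H) = 9/5 - 5*H*H/5 = 9/5 - H**2)
t(r, n) = n - 5/(6 + n)
(g*B(1))*t(K, -3) = (-7*(9/5 - 1*1**2))*((-5 + (-3)**2 + 6*(-3))/(6 - 3)) = (-7*(9/5 - 1*1))*((-5 + 9 - 18)/3) = (-7*(9/5 - 1))*((1/3)*(-14)) = -7*4/5*(-14/3) = -28/5*(-14/3) = 392/15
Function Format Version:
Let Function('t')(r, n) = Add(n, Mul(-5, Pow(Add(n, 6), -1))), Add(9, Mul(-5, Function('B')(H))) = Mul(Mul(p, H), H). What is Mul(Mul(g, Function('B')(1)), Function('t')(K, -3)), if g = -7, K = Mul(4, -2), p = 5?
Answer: Rational(392, 15) ≈ 26.133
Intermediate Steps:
K = -8
Function('B')(H) = Add(Rational(9, 5), Mul(-1, Pow(H, 2))) (Function('B')(H) = Add(Rational(9, 5), Mul(Rational(-1, 5), Mul(Mul(5, H), H))) = Add(Rational(9, 5), Mul(Rational(-1, 5), Mul(5, Pow(H, 2)))) = Add(Rational(9, 5), Mul(-1, Pow(H, 2))))
Function('t')(r, n) = Add(n, Mul(-5, Pow(Add(6, n), -1)))
Mul(Mul(g, Function('B')(1)), Function('t')(K, -3)) = Mul(Mul(-7, Add(Rational(9, 5), Mul(-1, Pow(1, 2)))), Mul(Pow(Add(6, -3), -1), Add(-5, Pow(-3, 2), Mul(6, -3)))) = Mul(Mul(-7, Add(Rational(9, 5), Mul(-1, 1))), Mul(Pow(3, -1), Add(-5, 9, -18))) = Mul(Mul(-7, Add(Rational(9, 5), -1)), Mul(Rational(1, 3), -14)) = Mul(Mul(-7, Rational(4, 5)), Rational(-14, 3)) = Mul(Rational(-28, 5), Rational(-14, 3)) = Rational(392, 15)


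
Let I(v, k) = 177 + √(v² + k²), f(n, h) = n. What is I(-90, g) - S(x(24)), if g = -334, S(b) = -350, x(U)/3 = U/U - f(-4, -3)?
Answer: 527 + 2*√29914 ≈ 872.91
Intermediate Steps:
x(U) = 15 (x(U) = 3*(U/U - 1*(-4)) = 3*(1 + 4) = 3*5 = 15)
I(v, k) = 177 + √(k² + v²)
I(-90, g) - S(x(24)) = (177 + √((-334)² + (-90)²)) - 1*(-350) = (177 + √(111556 + 8100)) + 350 = (177 + √119656) + 350 = (177 + 2*√29914) + 350 = 527 + 2*√29914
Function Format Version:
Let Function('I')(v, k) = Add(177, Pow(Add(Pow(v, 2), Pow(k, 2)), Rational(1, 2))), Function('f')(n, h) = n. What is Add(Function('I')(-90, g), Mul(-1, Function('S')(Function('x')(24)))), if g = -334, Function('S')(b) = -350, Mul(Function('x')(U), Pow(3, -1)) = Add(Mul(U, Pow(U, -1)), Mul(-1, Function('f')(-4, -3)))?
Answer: Add(527, Mul(2, Pow(29914, Rational(1, 2)))) ≈ 872.91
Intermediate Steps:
Function('x')(U) = 15 (Function('x')(U) = Mul(3, Add(Mul(U, Pow(U, -1)), Mul(-1, -4))) = Mul(3, Add(1, 4)) = Mul(3, 5) = 15)
Function('I')(v, k) = Add(177, Pow(Add(Pow(k, 2), Pow(v, 2)), Rational(1, 2)))
Add(Function('I')(-90, g), Mul(-1, Function('S')(Function('x')(24)))) = Add(Add(177, Pow(Add(Pow(-334, 2), Pow(-90, 2)), Rational(1, 2))), Mul(-1, -350)) = Add(Add(177, Pow(Add(111556, 8100), Rational(1, 2))), 350) = Add(Add(177, Pow(119656, Rational(1, 2))), 350) = Add(Add(177, Mul(2, Pow(29914, Rational(1, 2)))), 350) = Add(527, Mul(2, Pow(29914, Rational(1, 2))))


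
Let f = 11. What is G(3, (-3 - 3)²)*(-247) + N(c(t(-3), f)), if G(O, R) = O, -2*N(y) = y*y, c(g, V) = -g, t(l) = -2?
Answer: -743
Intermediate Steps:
N(y) = -y²/2 (N(y) = -y*y/2 = -y²/2)
G(3, (-3 - 3)²)*(-247) + N(c(t(-3), f)) = 3*(-247) - (-1*(-2))²/2 = -741 - ½*2² = -741 - ½*4 = -741 - 2 = -743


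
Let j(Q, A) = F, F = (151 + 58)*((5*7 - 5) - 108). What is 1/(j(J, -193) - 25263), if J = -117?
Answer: -1/41565 ≈ -2.4059e-5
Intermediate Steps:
F = -16302 (F = 209*((35 - 5) - 108) = 209*(30 - 108) = 209*(-78) = -16302)
j(Q, A) = -16302
1/(j(J, -193) - 25263) = 1/(-16302 - 25263) = 1/(-41565) = -1/41565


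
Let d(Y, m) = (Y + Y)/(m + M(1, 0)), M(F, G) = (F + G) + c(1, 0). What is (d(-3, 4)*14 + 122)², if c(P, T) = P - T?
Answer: 11664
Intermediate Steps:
M(F, G) = 1 + F + G (M(F, G) = (F + G) + (1 - 1*0) = (F + G) + (1 + 0) = (F + G) + 1 = 1 + F + G)
d(Y, m) = 2*Y/(2 + m) (d(Y, m) = (Y + Y)/(m + (1 + 1 + 0)) = (2*Y)/(m + 2) = (2*Y)/(2 + m) = 2*Y/(2 + m))
(d(-3, 4)*14 + 122)² = ((2*(-3)/(2 + 4))*14 + 122)² = ((2*(-3)/6)*14 + 122)² = ((2*(-3)*(⅙))*14 + 122)² = (-1*14 + 122)² = (-14 + 122)² = 108² = 11664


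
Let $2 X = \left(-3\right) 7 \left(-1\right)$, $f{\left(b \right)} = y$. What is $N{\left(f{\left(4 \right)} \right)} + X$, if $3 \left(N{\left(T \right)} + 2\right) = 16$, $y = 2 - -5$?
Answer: $\frac{83}{6} \approx 13.833$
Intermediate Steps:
$y = 7$ ($y = 2 + 5 = 7$)
$f{\left(b \right)} = 7$
$N{\left(T \right)} = \frac{10}{3}$ ($N{\left(T \right)} = -2 + \frac{1}{3} \cdot 16 = -2 + \frac{16}{3} = \frac{10}{3}$)
$X = \frac{21}{2}$ ($X = \frac{\left(-3\right) 7 \left(-1\right)}{2} = \frac{\left(-21\right) \left(-1\right)}{2} = \frac{1}{2} \cdot 21 = \frac{21}{2} \approx 10.5$)
$N{\left(f{\left(4 \right)} \right)} + X = \frac{10}{3} + \frac{21}{2} = \frac{83}{6}$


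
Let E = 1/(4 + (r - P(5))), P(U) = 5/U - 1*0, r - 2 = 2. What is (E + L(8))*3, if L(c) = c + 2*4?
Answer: 339/7 ≈ 48.429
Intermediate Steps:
r = 4 (r = 2 + 2 = 4)
L(c) = 8 + c (L(c) = c + 8 = 8 + c)
P(U) = 5/U (P(U) = 5/U + 0 = 5/U)
E = ⅐ (E = 1/(4 + (4 - 5/5)) = 1/(4 + (4 - 1*1)) = 1/(4 + (4 - 1)) = 1/(4 + 3) = 1/7 = ⅐ ≈ 0.14286)
(E + L(8))*3 = (⅐ + (8 + 8))*3 = (⅐ + 16)*3 = (113/7)*3 = 339/7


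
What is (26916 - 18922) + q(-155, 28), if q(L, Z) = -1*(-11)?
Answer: 8005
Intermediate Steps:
q(L, Z) = 11
(26916 - 18922) + q(-155, 28) = (26916 - 18922) + 11 = 7994 + 11 = 8005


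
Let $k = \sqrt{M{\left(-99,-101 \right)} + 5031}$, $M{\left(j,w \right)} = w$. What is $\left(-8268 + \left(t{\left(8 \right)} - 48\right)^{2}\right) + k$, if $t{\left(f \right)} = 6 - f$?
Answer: $-5768 + \sqrt{4930} \approx -5697.8$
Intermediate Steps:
$k = \sqrt{4930}$ ($k = \sqrt{-101 + 5031} = \sqrt{4930} \approx 70.214$)
$\left(-8268 + \left(t{\left(8 \right)} - 48\right)^{2}\right) + k = \left(-8268 + \left(\left(6 - 8\right) - 48\right)^{2}\right) + \sqrt{4930} = \left(-8268 + \left(-2 - 48\right)^{2}\right) + \sqrt{4930} = \left(-8268 + \left(-50\right)^{2}\right) + \sqrt{4930} = \left(-8268 + 2500\right) + \sqrt{4930} = -5768 + \sqrt{4930}$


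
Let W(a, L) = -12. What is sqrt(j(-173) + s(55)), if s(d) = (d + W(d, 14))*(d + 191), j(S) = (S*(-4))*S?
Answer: I*sqrt(109138) ≈ 330.36*I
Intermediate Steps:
j(S) = -4*S**2 (j(S) = (-4*S)*S = -4*S**2)
s(d) = (-12 + d)*(191 + d) (s(d) = (d - 12)*(d + 191) = (-12 + d)*(191 + d))
sqrt(j(-173) + s(55)) = sqrt(-4*(-173)**2 + (-2292 + 55**2 + 179*55)) = sqrt(-4*29929 + (-2292 + 3025 + 9845)) = sqrt(-119716 + 10578) = sqrt(-109138) = I*sqrt(109138)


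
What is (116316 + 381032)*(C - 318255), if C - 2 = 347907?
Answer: 14748357592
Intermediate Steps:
C = 347909 (C = 2 + 347907 = 347909)
(116316 + 381032)*(C - 318255) = (116316 + 381032)*(347909 - 318255) = 497348*29654 = 14748357592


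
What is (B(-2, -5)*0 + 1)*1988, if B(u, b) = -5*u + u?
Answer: 1988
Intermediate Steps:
B(u, b) = -4*u
(B(-2, -5)*0 + 1)*1988 = (-4*(-2)*0 + 1)*1988 = (8*0 + 1)*1988 = (0 + 1)*1988 = 1*1988 = 1988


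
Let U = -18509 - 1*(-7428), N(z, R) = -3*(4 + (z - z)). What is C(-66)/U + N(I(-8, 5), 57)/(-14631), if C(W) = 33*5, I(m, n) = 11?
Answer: -760381/54042037 ≈ -0.014070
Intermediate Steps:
C(W) = 165
N(z, R) = -12 (N(z, R) = -3*(4 + 0) = -3*4 = -12)
U = -11081 (U = -18509 + 7428 = -11081)
C(-66)/U + N(I(-8, 5), 57)/(-14631) = 165/(-11081) - 12/(-14631) = 165*(-1/11081) - 12*(-1/14631) = -165/11081 + 4/4877 = -760381/54042037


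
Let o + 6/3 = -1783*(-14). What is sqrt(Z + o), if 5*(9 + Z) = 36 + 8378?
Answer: sqrt(665845)/5 ≈ 163.20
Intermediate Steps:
Z = 8369/5 (Z = -9 + (36 + 8378)/5 = -9 + (1/5)*8414 = -9 + 8414/5 = 8369/5 ≈ 1673.8)
o = 24960 (o = -2 - 1783*(-14) = -2 + 24962 = 24960)
sqrt(Z + o) = sqrt(8369/5 + 24960) = sqrt(133169/5) = sqrt(665845)/5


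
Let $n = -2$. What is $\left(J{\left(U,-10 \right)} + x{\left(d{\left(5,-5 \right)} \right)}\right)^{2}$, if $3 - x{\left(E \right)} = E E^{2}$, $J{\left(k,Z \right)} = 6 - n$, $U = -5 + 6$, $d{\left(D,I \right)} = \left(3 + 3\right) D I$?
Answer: $11390699250121$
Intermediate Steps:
$d{\left(D,I \right)} = 6 D I$
$U = 1$
$J{\left(k,Z \right)} = 8$ ($J{\left(k,Z \right)} = 6 - -2 = 6 + 2 = 8$)
$x{\left(E \right)} = 3 - E^{3}$ ($x{\left(E \right)} = 3 - E E^{2} = 3 - E^{3}$)
$\left(J{\left(U,-10 \right)} + x{\left(d{\left(5,-5 \right)} \right)}\right)^{2} = \left(8 - \left(-3 + \left(6 \cdot 5 \left(-5\right)\right)^{3}\right)\right)^{2} = \left(8 + \left(3 - \left(-150\right)^{3}\right)\right)^{2} = \left(8 + \left(3 - -3375000\right)\right)^{2} = \left(8 + \left(3 + 3375000\right)\right)^{2} = \left(8 + 3375003\right)^{2} = 3375011^{2} = 11390699250121$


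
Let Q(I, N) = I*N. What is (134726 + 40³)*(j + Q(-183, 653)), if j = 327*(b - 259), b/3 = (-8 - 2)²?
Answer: -21083238792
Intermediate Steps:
b = 300 (b = 3*(-8 - 2)² = 3*(-10)² = 3*100 = 300)
j = 13407 (j = 327*(300 - 259) = 327*41 = 13407)
(134726 + 40³)*(j + Q(-183, 653)) = (134726 + 40³)*(13407 - 183*653) = (134726 + 64000)*(13407 - 119499) = 198726*(-106092) = -21083238792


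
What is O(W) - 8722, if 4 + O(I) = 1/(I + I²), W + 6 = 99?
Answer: -76282691/8742 ≈ -8726.0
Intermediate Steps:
W = 93 (W = -6 + 99 = 93)
O(I) = -4 + 1/(I + I²)
O(W) - 8722 = (1 - 4*93 - 4*93²)/(93*(1 + 93)) - 8722 = (1/93)*(1 - 372 - 4*8649)/94 - 8722 = (1/93)*(1/94)*(1 - 372 - 34596) - 8722 = (1/93)*(1/94)*(-34967) - 8722 = -34967/8742 - 8722 = -76282691/8742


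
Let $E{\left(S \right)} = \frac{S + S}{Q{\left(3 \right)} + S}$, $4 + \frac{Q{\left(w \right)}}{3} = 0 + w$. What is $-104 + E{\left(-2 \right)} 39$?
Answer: $- \frac{364}{5} \approx -72.8$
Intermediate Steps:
$Q{\left(w \right)} = -12 + 3 w$ ($Q{\left(w \right)} = -12 + 3 \left(0 + w\right) = -12 + 3 w$)
$E{\left(S \right)} = \frac{2 S}{-3 + S}$ ($E{\left(S \right)} = \frac{S + S}{\left(-12 + 3 \cdot 3\right) + S} = \frac{2 S}{\left(-12 + 9\right) + S} = \frac{2 S}{-3 + S}$)
$-104 + E{\left(-2 \right)} 39 = -104 + 2 \left(-2\right) \frac{1}{-3 - 2} \cdot 39 = -104 + 2 \left(-2\right) \frac{1}{-5} \cdot 39 = -104 + 2 \left(-2\right) \left(- \frac{1}{5}\right) 39 = -104 + \frac{4}{5} \cdot 39 = -104 + \frac{156}{5} = - \frac{364}{5}$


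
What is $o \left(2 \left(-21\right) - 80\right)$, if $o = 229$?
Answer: $-27938$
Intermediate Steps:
$o \left(2 \left(-21\right) - 80\right) = 229 \left(2 \left(-21\right) - 80\right) = 229 \left(-42 - 80\right) = 229 \left(-122\right) = -27938$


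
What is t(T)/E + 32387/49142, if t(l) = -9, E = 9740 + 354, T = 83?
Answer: 81618025/124009837 ≈ 0.65816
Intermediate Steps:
E = 10094
t(T)/E + 32387/49142 = -9/10094 + 32387/49142 = 81618025/124009837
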